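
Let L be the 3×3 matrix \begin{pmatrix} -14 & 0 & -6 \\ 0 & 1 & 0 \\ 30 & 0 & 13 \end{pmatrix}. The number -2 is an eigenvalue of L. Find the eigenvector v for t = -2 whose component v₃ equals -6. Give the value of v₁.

L + 2I = [[-12, 0, -6], [0, 3, 0], [30, 0, 15]].
Solving (L + 2I)v = 0 gives the eigenspace spanned by (3, 0, -6).
With v₃ = -6, v = (3, 0, -6), so v₁ = 3.

3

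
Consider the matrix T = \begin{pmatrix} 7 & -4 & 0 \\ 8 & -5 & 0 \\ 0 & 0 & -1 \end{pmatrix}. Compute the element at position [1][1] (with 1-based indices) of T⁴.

161

Characteristic polynomial: r^3 - r^2 - 5r - 3 = (r - 3)(r + 1)^2, so the eigenvalues are -1, -1, 3.
r=-1: eigenvector (-1, -2, 0).
r=3: eigenvector (1, 1, 0).
r=-1: eigenvector (0, 0, 1).
P = [[-1, 1, 0], [-2, 1, 0], [0, 0, 1]], D = diag(-1, 3, -1), P⁻¹ = [[1, -1, 0], [2, -1, 0], [0, 0, 1]].
T⁴ = P·diag(1, 81, 1)·P⁻¹ = [[161, -80, 0], [160, -79, 0], [0, 0, 1]].
The requested entry is 161.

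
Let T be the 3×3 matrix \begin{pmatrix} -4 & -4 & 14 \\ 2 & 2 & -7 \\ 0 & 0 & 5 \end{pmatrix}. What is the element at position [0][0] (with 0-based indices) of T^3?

Characteristic polynomial: s^3 - 3s^2 - 10s = s(s - 5)(s + 2), so the eigenvalues are -2, 0, 5.
s=0: eigenvector (1, -1, 0).
s=-2: eigenvector (2, -1, 0).
s=5: eigenvector (2, -1, 1).
P = [[1, 2, 2], [-1, -1, -1], [0, 0, 1]], D = diag(0, -2, 5), P⁻¹ = [[-1, -2, 0], [1, 1, -1], [0, 0, 1]].
T³ = P·diag(0, -8, 125)·P⁻¹ = [[-16, -16, 266], [8, 8, -133], [0, 0, 125]].
The requested entry is -16.

-16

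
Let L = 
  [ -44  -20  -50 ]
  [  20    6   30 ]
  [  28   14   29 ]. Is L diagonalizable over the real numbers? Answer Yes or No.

Yes

Characteristic polynomial: p(λ) = λ^3 + 9λ^2 + 14λ - 24 = (λ - 1)(λ + 4)(λ + 6).
All 3 eigenvalues are distinct, so L is diagonalizable.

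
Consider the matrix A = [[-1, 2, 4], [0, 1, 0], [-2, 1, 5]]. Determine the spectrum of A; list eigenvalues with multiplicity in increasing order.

1, 1, 3

Characteristic polynomial: p(r) = r^3 - 5r^2 + 7r - 3 = (r - 3)(r - 1)^2.
Roots (with multiplicity): 1, 1, 3.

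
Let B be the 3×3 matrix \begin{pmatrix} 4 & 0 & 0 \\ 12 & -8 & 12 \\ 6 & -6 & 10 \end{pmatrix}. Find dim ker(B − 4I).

B − 4I = [[0, 0, 0], [12, -12, 12], [6, -6, 6]].
This matrix has rank 1, so its null space has dimension 3 − 1 = 2.

2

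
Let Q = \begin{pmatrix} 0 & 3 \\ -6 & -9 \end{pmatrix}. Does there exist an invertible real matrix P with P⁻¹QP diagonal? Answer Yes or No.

Yes

Characteristic polynomial: p(r) = r^2 + 9r + 18 = (r + 3)(r + 6).
All 2 eigenvalues are distinct, so Q is diagonalizable.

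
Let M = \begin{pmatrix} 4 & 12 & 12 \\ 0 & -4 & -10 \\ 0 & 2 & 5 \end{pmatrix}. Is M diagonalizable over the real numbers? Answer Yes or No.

Yes

Characteristic polynomial: p(μ) = μ^3 - 5μ^2 + 4μ = μ(μ - 4)(μ - 1).
All 3 eigenvalues are distinct, so M is diagonalizable.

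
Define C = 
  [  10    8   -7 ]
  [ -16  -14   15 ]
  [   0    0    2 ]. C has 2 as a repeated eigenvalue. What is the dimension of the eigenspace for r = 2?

C − 2I = [[8, 8, -7], [-16, -16, 15], [0, 0, 0]].
This matrix has rank 2, so its null space has dimension 3 − 2 = 1.

1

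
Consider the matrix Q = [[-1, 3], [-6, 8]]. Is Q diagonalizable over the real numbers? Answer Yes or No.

Characteristic polynomial: p(t) = t^2 - 7t + 10 = (t - 5)(t - 2).
All 2 eigenvalues are distinct, so Q is diagonalizable.

Yes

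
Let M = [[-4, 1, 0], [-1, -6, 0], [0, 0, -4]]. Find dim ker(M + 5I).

M + 5I = [[1, 1, 0], [-1, -1, 0], [0, 0, 1]].
This matrix has rank 2, so its null space has dimension 3 − 2 = 1.

1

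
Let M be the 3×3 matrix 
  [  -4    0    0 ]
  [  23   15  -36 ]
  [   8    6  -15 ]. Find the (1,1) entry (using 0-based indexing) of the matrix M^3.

Characteristic polynomial: μ^3 + 4μ^2 - 9μ - 36 = (μ - 3)(μ + 3)(μ + 4), so the eigenvalues are -4, -3, 3.
μ=-4: eigenvector (1, -5, -2).
μ=3: eigenvector (0, 3, 1).
μ=-3: eigenvector (0, 2, 1).
P = [[1, 0, 0], [-5, 3, 2], [-2, 1, 1]], D = diag(-4, 3, -3), P⁻¹ = [[1, 0, 0], [1, 1, -2], [1, -1, 3]].
M³ = P·diag(-64, 27, -27)·P⁻¹ = [[-64, 0, 0], [347, 135, -324], [128, 54, -135]].
The requested entry is 135.

135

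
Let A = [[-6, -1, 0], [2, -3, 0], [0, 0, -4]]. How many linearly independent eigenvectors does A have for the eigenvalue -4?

2

A + 4I = [[-2, -1, 0], [2, 1, 0], [0, 0, 0]].
This matrix has rank 1, so its null space has dimension 3 − 1 = 2.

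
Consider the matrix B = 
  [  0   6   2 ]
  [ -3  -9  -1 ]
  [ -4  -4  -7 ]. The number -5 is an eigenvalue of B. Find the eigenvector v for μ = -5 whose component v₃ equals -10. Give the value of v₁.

B + 5I = [[5, 6, 2], [-3, -4, -1], [-4, -4, -2]].
Solving (B + 5I)v = 0 gives the eigenspace spanned by (10, -5, -10).
With v₃ = -10, v = (10, -5, -10), so v₁ = 10.

10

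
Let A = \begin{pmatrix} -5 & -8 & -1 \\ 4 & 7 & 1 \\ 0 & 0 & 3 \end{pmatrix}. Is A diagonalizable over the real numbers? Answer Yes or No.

No

Characteristic polynomial: p(λ) = λ^3 - 5λ^2 + 3λ + 9 = (λ - 3)^2(λ + 1).
λ = 3 has algebraic multiplicity 2; rank(A − 3I) = 2, so geometric multiplicity = 1.
Geometric multiplicity < algebraic multiplicity, so A is not diagonalizable.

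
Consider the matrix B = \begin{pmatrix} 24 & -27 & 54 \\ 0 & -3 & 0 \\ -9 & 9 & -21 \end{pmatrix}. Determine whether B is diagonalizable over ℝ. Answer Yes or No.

Yes

Characteristic polynomial: p(t) = t^3 - 27t - 54 = (t - 6)(t + 3)^2.
t = -3 has algebraic multiplicity 2; rank(B + 3I) = 1, so geometric multiplicity = 2.
Every eigenvalue has geometric = algebraic multiplicity, so B is diagonalizable.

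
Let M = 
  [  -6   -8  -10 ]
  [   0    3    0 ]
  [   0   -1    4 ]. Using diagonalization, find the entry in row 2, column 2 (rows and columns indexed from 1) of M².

9

Characteristic polynomial: t^3 - t^2 - 30t + 72 = (t - 4)(t - 3)(t + 6), so the eigenvalues are -6, 3, 4.
t=-6: eigenvector (1, 0, 0).
t=3: eigenvector (-2, 1, 1).
t=4: eigenvector (-1, 0, 1).
P = [[1, -2, -1], [0, 1, 0], [0, 1, 1]], D = diag(-6, 3, 4), P⁻¹ = [[1, 1, 1], [0, 1, 0], [0, -1, 1]].
M² = P·diag(36, 9, 16)·P⁻¹ = [[36, 34, 20], [0, 9, 0], [0, -7, 16]].
The requested entry is 9.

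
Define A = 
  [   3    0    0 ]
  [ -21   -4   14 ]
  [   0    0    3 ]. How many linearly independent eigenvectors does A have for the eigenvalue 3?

2

A − 3I = [[0, 0, 0], [-21, -7, 14], [0, 0, 0]].
This matrix has rank 1, so its null space has dimension 3 − 1 = 2.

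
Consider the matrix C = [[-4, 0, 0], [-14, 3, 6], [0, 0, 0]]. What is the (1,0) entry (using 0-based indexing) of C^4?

350

Characteristic polynomial: λ^3 + λ^2 - 12λ = λ(λ - 3)(λ + 4), so the eigenvalues are -4, 0, 3.
λ=-4: eigenvector (1, 2, 0).
λ=3: eigenvector (0, 1, 0).
λ=0: eigenvector (0, -2, 1).
P = [[1, 0, 0], [2, 1, -2], [0, 0, 1]], D = diag(-4, 3, 0), P⁻¹ = [[1, 0, 0], [-2, 1, 2], [0, 0, 1]].
C⁴ = P·diag(256, 81, 0)·P⁻¹ = [[256, 0, 0], [350, 81, 162], [0, 0, 0]].
The requested entry is 350.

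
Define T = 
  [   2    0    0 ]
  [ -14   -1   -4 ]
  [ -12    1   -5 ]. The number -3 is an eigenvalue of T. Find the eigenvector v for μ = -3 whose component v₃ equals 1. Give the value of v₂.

2

T + 3I = [[5, 0, 0], [-14, 2, -4], [-12, 1, -2]].
Solving (T + 3I)v = 0 gives the eigenspace spanned by (0, 2, 1).
With v₃ = 1, v = (0, 2, 1), so v₂ = 2.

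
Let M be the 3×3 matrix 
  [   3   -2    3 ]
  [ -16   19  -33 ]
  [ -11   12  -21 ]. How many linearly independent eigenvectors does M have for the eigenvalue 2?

M − 2I = [[1, -2, 3], [-16, 17, -33], [-11, 12, -23]].
This matrix has rank 2, so its null space has dimension 3 − 2 = 1.

1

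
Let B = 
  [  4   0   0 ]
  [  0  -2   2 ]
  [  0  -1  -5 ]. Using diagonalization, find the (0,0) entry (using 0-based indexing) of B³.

Characteristic polynomial: s^3 + 3s^2 - 16s - 48 = (s - 4)(s + 3)(s + 4), so the eigenvalues are -4, -3, 4.
s=-3: eigenvector (0, -2, 1).
s=-4: eigenvector (0, -1, 1).
s=4: eigenvector (1, 0, 0).
P = [[0, 0, 1], [-2, -1, 0], [1, 1, 0]], D = diag(-3, -4, 4), P⁻¹ = [[0, -1, -1], [0, 1, 2], [1, 0, 0]].
B³ = P·diag(-27, -64, 64)·P⁻¹ = [[64, 0, 0], [0, 10, 74], [0, -37, -101]].
The requested entry is 64.

64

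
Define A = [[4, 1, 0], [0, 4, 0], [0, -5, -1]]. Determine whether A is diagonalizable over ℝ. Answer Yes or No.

No

Characteristic polynomial: p(s) = s^3 - 7s^2 + 8s + 16 = (s - 4)^2(s + 1).
s = 4 has algebraic multiplicity 2; rank(A − 4I) = 2, so geometric multiplicity = 1.
Geometric multiplicity < algebraic multiplicity, so A is not diagonalizable.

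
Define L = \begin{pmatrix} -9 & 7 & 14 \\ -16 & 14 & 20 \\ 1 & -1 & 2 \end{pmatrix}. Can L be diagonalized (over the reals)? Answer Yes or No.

Characteristic polynomial: p(λ) = λ^3 - 7λ^2 + 2λ + 40 = (λ - 5)(λ - 4)(λ + 2).
All 3 eigenvalues are distinct, so L is diagonalizable.

Yes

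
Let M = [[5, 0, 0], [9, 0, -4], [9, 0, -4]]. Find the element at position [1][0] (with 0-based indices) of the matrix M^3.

189

Characteristic polynomial: μ^3 - μ^2 - 20μ = μ(μ - 5)(μ + 4), so the eigenvalues are -4, 0, 5.
μ=-4: eigenvector (0, 1, 1).
μ=5: eigenvector (1, 1, 1).
μ=0: eigenvector (0, -1, 0).
P = [[0, 1, 0], [1, 1, -1], [1, 1, 0]], D = diag(-4, 5, 0), P⁻¹ = [[-1, 0, 1], [1, 0, 0], [0, -1, 1]].
M³ = P·diag(-64, 125, 0)·P⁻¹ = [[125, 0, 0], [189, 0, -64], [189, 0, -64]].
The requested entry is 189.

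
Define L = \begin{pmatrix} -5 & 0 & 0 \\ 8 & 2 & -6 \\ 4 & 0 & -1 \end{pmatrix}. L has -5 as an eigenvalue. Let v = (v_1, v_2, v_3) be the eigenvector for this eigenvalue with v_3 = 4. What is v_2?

L + 5I = [[0, 0, 0], [8, 7, -6], [4, 0, 4]].
Solving (L + 5I)v = 0 gives the eigenspace spanned by (-4, 8, 4).
With v_3 = 4, v = (-4, 8, 4), so v_2 = 8.

8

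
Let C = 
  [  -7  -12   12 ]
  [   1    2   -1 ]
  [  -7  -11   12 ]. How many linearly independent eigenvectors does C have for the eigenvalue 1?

C − 1I = [[-8, -12, 12], [1, 1, -1], [-7, -11, 11]].
This matrix has rank 2, so its null space has dimension 3 − 2 = 1.

1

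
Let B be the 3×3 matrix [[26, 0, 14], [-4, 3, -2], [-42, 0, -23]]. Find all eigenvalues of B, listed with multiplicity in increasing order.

-2, 3, 5

Characteristic polynomial: p(μ) = μ^3 - 6μ^2 - μ + 30 = (μ - 5)(μ - 3)(μ + 2).
Roots (with multiplicity): -2, 3, 5.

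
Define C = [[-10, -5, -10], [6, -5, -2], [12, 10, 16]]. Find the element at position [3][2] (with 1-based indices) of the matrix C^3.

Characteristic polynomial: λ^3 - λ^2 - 20λ = λ(λ - 5)(λ + 4), so the eigenvalues are -4, 0, 5.
λ=5: eigenvector (-1, -1, 2).
λ=0: eigenvector (1, 2, -2).
λ=-4: eigenvector (0, -2, 1).
P = [[-1, 1, 0], [-1, 2, -2], [2, -2, 1]], D = diag(5, 0, -4), P⁻¹ = [[2, 1, 2], [3, 1, 2], [2, 0, 1]].
C³ = P·diag(125, 0, -64)·P⁻¹ = [[-250, -125, -250], [6, -125, -122], [372, 250, 436]].
The requested entry is 250.

250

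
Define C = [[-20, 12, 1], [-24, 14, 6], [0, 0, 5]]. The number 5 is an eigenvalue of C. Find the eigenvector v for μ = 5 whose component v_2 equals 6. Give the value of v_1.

3

C − 5I = [[-25, 12, 1], [-24, 9, 6], [0, 0, 0]].
Solving (C − 5I)v = 0 gives the eigenspace spanned by (3, 6, 3).
With v_2 = 6, v = (3, 6, 3), so v_1 = 3.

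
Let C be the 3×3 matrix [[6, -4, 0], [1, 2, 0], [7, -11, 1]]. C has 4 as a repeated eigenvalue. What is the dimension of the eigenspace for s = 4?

1

C − 4I = [[2, -4, 0], [1, -2, 0], [7, -11, -3]].
This matrix has rank 2, so its null space has dimension 3 − 2 = 1.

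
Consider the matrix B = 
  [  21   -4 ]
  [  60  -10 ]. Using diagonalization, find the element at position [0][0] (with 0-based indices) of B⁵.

77541

Characteristic polynomial: μ^2 - 11μ + 30 = (μ - 6)(μ - 5), so the eigenvalues are 5, 6.
μ=5: eigenvector (1, 4).
μ=6: eigenvector (4, 15).
P = [[1, 4], [4, 15]], D = diag(5, 6), P⁻¹ = [[-15, 4], [4, -1]].
B⁵ = P·diag(3125, 7776)·P⁻¹ = [[77541, -18604], [279060, -66640]].
The requested entry is 77541.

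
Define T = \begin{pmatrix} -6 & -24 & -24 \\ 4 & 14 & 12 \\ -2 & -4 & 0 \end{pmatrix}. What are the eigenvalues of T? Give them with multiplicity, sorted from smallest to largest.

Characteristic polynomial: p(r) = r^3 - 8r^2 + 12r = r(r - 6)(r - 2).
Roots (with multiplicity): 0, 2, 6.

0, 2, 6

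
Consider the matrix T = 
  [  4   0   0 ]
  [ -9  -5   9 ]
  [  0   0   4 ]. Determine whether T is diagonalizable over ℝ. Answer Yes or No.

Yes

Characteristic polynomial: p(λ) = λ^3 - 3λ^2 - 24λ + 80 = (λ - 4)^2(λ + 5).
λ = 4 has algebraic multiplicity 2; rank(T − 4I) = 1, so geometric multiplicity = 2.
Every eigenvalue has geometric = algebraic multiplicity, so T is diagonalizable.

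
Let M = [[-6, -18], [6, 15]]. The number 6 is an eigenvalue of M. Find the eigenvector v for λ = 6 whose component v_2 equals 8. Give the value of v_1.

-12

M − 6I = [[-12, -18], [6, 9]].
Solving (M − 6I)v = 0 gives the eigenspace spanned by (-12, 8).
With v_2 = 8, v = (-12, 8), so v_1 = -12.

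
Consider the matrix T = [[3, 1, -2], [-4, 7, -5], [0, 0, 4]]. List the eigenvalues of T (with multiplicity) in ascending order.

Characteristic polynomial: p(λ) = λ^3 - 14λ^2 + 65λ - 100 = (λ - 5)^2(λ - 4).
Roots (with multiplicity): 4, 5, 5.

4, 5, 5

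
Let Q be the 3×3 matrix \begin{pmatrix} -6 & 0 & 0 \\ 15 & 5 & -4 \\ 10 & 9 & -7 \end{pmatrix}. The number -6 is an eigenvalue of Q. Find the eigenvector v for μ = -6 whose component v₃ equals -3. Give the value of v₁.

Q + 6I = [[0, 0, 0], [15, 11, -4], [10, 9, -1]].
Solving (Q + 6I)v = 0 gives the eigenspace spanned by (-3, 3, -3).
With v₃ = -3, v = (-3, 3, -3), so v₁ = -3.

-3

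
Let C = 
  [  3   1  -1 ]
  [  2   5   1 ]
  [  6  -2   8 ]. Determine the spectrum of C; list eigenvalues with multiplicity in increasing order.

Characteristic polynomial: p(r) = r^3 - 16r^2 + 85r - 150 = (r - 6)(r - 5)^2.
Roots (with multiplicity): 5, 5, 6.

5, 5, 6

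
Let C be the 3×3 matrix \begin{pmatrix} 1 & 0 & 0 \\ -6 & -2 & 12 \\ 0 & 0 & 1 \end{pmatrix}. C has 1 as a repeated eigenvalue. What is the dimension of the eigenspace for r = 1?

2

C − 1I = [[0, 0, 0], [-6, -3, 12], [0, 0, 0]].
This matrix has rank 1, so its null space has dimension 3 − 1 = 2.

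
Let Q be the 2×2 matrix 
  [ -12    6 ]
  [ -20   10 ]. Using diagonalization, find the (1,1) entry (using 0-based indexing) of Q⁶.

-320

Characteristic polynomial: μ^2 + 2μ = μ(μ + 2), so the eigenvalues are -2, 0.
μ=0: eigenvector (1, 2).
μ=-2: eigenvector (3, 5).
P = [[1, 3], [2, 5]], D = diag(0, -2), P⁻¹ = [[-5, 3], [2, -1]].
Q⁶ = P·diag(0, 64)·P⁻¹ = [[384, -192], [640, -320]].
The requested entry is -320.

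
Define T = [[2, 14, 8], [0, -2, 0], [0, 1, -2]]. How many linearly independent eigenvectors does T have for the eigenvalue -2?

1

T + 2I = [[4, 14, 8], [0, 0, 0], [0, 1, 0]].
This matrix has rank 2, so its null space has dimension 3 − 2 = 1.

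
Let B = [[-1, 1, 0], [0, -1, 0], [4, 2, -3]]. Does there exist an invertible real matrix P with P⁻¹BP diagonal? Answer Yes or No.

No

Characteristic polynomial: p(s) = s^3 + 5s^2 + 7s + 3 = (s + 1)^2(s + 3).
s = -1 has algebraic multiplicity 2; rank(B + 1I) = 2, so geometric multiplicity = 1.
Geometric multiplicity < algebraic multiplicity, so B is not diagonalizable.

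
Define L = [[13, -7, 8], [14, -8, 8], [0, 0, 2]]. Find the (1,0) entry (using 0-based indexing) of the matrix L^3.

Characteristic polynomial: λ^3 - 7λ^2 + 4λ + 12 = (λ - 6)(λ - 2)(λ + 1), so the eigenvalues are -1, 2, 6.
λ=6: eigenvector (-1, -1, 0).
λ=-1: eigenvector (1, 2, 0).
λ=2: eigenvector (-2, -2, 1).
P = [[-1, 1, -2], [-1, 2, -2], [0, 0, 1]], D = diag(6, -1, 2), P⁻¹ = [[-2, 1, -2], [-1, 1, 0], [0, 0, 1]].
L³ = P·diag(216, -1, 8)·P⁻¹ = [[433, -217, 416], [434, -218, 416], [0, 0, 8]].
The requested entry is 434.

434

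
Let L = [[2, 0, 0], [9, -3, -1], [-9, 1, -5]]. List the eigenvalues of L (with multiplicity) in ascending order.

-4, -4, 2

Characteristic polynomial: p(μ) = μ^3 + 6μ^2 - 32 = (μ - 2)(μ + 4)^2.
Roots (with multiplicity): -4, -4, 2.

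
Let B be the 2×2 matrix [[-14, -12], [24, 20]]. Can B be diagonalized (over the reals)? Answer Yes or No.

Characteristic polynomial: p(t) = t^2 - 6t + 8 = (t - 4)(t - 2).
All 2 eigenvalues are distinct, so B is diagonalizable.

Yes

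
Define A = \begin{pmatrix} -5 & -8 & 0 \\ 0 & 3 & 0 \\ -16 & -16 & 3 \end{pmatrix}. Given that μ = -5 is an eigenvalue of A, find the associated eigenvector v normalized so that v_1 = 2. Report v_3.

A + 5I = [[0, -8, 0], [0, 8, 0], [-16, -16, 8]].
Solving (A + 5I)v = 0 gives the eigenspace spanned by (2, 0, 4).
With v_1 = 2, v = (2, 0, 4), so v_3 = 4.

4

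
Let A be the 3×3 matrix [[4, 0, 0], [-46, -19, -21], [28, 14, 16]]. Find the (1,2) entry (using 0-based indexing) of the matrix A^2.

63

Characteristic polynomial: r^3 - r^2 - 22r + 40 = (r - 4)(r - 2)(r + 5), so the eigenvalues are -5, 2, 4.
r=-5: eigenvector (0, -3, 2).
r=4: eigenvector (1, -2, 0).
r=2: eigenvector (0, 1, -1).
P = [[0, 1, 0], [-3, -2, 1], [2, 0, -1]], D = diag(-5, 4, 2), P⁻¹ = [[-2, -1, -1], [1, 0, 0], [-4, -2, -3]].
A² = P·diag(25, 16, 4)·P⁻¹ = [[16, 0, 0], [102, 67, 63], [-84, -42, -38]].
The requested entry is 63.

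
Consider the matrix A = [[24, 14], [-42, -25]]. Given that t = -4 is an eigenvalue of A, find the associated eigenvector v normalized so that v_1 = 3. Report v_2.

-6

A + 4I = [[28, 14], [-42, -21]].
Solving (A + 4I)v = 0 gives the eigenspace spanned by (3, -6).
With v_1 = 3, v = (3, -6), so v_2 = -6.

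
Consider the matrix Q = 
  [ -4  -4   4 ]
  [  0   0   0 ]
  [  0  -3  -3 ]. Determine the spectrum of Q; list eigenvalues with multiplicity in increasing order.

-4, -3, 0

Characteristic polynomial: p(r) = r^3 + 7r^2 + 12r = r(r + 3)(r + 4).
Roots (with multiplicity): -4, -3, 0.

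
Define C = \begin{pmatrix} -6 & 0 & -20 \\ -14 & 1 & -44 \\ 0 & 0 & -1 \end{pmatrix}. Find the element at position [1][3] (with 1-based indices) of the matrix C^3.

-860

Characteristic polynomial: s^3 + 6s^2 - s - 6 = (s - 1)(s + 1)(s + 6), so the eigenvalues are -6, -1, 1.
s=-6: eigenvector (1, 2, 0).
s=1: eigenvector (0, 1, 0).
s=-1: eigenvector (-4, -6, 1).
P = [[1, 0, -4], [2, 1, -6], [0, 0, 1]], D = diag(-6, 1, -1), P⁻¹ = [[1, 0, 4], [-2, 1, -2], [0, 0, 1]].
C³ = P·diag(-216, 1, -1)·P⁻¹ = [[-216, 0, -860], [-434, 1, -1724], [0, 0, -1]].
The requested entry is -860.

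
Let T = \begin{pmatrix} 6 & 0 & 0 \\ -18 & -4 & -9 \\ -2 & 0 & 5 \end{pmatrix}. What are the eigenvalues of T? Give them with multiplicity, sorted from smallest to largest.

Characteristic polynomial: p(λ) = λ^3 - 7λ^2 - 14λ + 120 = (λ - 6)(λ - 5)(λ + 4).
Roots (with multiplicity): -4, 5, 6.

-4, 5, 6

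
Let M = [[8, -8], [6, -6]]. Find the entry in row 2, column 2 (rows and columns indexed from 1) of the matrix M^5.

Characteristic polynomial: λ^2 - 2λ = λ(λ - 2), so the eigenvalues are 0, 2.
λ=2: eigenvector (4, 3).
λ=0: eigenvector (1, 1).
P = [[4, 1], [3, 1]], D = diag(2, 0), P⁻¹ = [[1, -1], [-3, 4]].
M⁵ = P·diag(32, 0)·P⁻¹ = [[128, -128], [96, -96]].
The requested entry is -96.

-96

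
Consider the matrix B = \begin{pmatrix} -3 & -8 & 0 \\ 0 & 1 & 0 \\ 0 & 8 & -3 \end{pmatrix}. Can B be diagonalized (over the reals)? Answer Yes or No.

Yes

Characteristic polynomial: p(t) = t^3 + 5t^2 + 3t - 9 = (t - 1)(t + 3)^2.
t = -3 has algebraic multiplicity 2; rank(B + 3I) = 1, so geometric multiplicity = 2.
Every eigenvalue has geometric = algebraic multiplicity, so B is diagonalizable.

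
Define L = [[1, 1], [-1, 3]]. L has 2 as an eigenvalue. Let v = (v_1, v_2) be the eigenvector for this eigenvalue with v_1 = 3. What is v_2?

L − 2I = [[-1, 1], [-1, 1]].
Solving (L − 2I)v = 0 gives the eigenspace spanned by (3, 3).
With v_1 = 3, v = (3, 3), so v_2 = 3.

3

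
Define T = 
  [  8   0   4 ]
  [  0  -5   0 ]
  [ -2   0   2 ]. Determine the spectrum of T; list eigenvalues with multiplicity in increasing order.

-5, 4, 6

Characteristic polynomial: p(λ) = λ^3 - 5λ^2 - 26λ + 120 = (λ - 6)(λ - 4)(λ + 5).
Roots (with multiplicity): -5, 4, 6.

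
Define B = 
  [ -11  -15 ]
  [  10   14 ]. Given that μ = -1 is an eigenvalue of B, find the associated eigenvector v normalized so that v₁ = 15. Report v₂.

B + 1I = [[-10, -15], [10, 15]].
Solving (B + 1I)v = 0 gives the eigenspace spanned by (15, -10).
With v₁ = 15, v = (15, -10), so v₂ = -10.

-10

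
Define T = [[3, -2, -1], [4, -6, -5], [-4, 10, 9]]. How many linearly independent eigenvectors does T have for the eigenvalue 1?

1

T − 1I = [[2, -2, -1], [4, -7, -5], [-4, 10, 8]].
This matrix has rank 2, so its null space has dimension 3 − 2 = 1.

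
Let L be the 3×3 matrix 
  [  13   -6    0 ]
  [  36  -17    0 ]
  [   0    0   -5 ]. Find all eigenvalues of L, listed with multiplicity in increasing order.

Characteristic polynomial: p(t) = t^3 + 9t^2 + 15t - 25 = (t - 1)(t + 5)^2.
Roots (with multiplicity): -5, -5, 1.

-5, -5, 1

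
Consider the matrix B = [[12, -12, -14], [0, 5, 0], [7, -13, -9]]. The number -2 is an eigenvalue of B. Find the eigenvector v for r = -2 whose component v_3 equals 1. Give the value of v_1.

1

B + 2I = [[14, -12, -14], [0, 7, 0], [7, -13, -7]].
Solving (B + 2I)v = 0 gives the eigenspace spanned by (1, 0, 1).
With v_3 = 1, v = (1, 0, 1), so v_1 = 1.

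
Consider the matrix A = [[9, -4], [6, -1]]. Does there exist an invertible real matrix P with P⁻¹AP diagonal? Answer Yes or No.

Yes

Characteristic polynomial: p(μ) = μ^2 - 8μ + 15 = (μ - 5)(μ - 3).
All 2 eigenvalues are distinct, so A is diagonalizable.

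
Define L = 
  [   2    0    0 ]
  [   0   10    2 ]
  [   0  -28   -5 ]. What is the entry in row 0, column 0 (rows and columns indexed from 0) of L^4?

16

Characteristic polynomial: r^3 - 7r^2 + 16r - 12 = (r - 3)(r - 2)^2, so the eigenvalues are 2, 2, 3.
r=2: eigenvector (1, 0, 0).
r=2: eigenvector (0, 1, -4).
r=3: eigenvector (0, 2, -7).
P = [[1, 0, 0], [0, 1, 2], [0, -4, -7]], D = diag(2, 2, 3), P⁻¹ = [[1, 0, 0], [0, -7, -2], [0, 4, 1]].
L⁴ = P·diag(16, 16, 81)·P⁻¹ = [[16, 0, 0], [0, 536, 130], [0, -1820, -439]].
The requested entry is 16.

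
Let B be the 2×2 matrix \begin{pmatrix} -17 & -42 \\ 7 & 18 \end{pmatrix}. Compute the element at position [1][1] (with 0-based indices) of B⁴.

Characteristic polynomial: t^2 - t - 12 = (t - 4)(t + 3), so the eigenvalues are -3, 4.
t=-3: eigenvector (3, -1).
t=4: eigenvector (-2, 1).
P = [[3, -2], [-1, 1]], D = diag(-3, 4), P⁻¹ = [[1, 2], [1, 3]].
B⁴ = P·diag(81, 256)·P⁻¹ = [[-269, -1050], [175, 606]].
The requested entry is 606.

606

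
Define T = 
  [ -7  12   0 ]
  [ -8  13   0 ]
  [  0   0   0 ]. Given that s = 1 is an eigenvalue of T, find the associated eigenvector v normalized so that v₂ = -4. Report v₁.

T − 1I = [[-8, 12, 0], [-8, 12, 0], [0, 0, -1]].
Solving (T − 1I)v = 0 gives the eigenspace spanned by (-6, -4, 0).
With v₂ = -4, v = (-6, -4, 0), so v₁ = -6.

-6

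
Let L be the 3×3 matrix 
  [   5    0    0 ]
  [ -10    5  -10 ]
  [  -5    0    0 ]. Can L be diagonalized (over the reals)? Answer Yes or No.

Characteristic polynomial: p(r) = r^3 - 10r^2 + 25r = r(r - 5)^2.
r = 5 has algebraic multiplicity 2; rank(L − 5I) = 1, so geometric multiplicity = 2.
Every eigenvalue has geometric = algebraic multiplicity, so L is diagonalizable.

Yes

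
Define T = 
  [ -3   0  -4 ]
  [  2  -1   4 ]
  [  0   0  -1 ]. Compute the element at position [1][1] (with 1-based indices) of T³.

-27

Characteristic polynomial: μ^3 + 5μ^2 + 7μ + 3 = (μ + 1)^2(μ + 3), so the eigenvalues are -3, -1, -1.
μ=-3: eigenvector (1, -1, 0).
μ=-1: eigenvector (0, 1, 0).
μ=-1: eigenvector (-2, 0, 1).
P = [[1, 0, -2], [-1, 1, 0], [0, 0, 1]], D = diag(-3, -1, -1), P⁻¹ = [[1, 0, 2], [1, 1, 2], [0, 0, 1]].
T³ = P·diag(-27, -1, -1)·P⁻¹ = [[-27, 0, -52], [26, -1, 52], [0, 0, -1]].
The requested entry is -27.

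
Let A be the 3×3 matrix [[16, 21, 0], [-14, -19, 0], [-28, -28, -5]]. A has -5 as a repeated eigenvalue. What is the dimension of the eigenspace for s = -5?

2

A + 5I = [[21, 21, 0], [-14, -14, 0], [-28, -28, 0]].
This matrix has rank 1, so its null space has dimension 3 − 1 = 2.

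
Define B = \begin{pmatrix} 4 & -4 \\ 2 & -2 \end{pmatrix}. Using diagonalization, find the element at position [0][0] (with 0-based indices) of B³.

Characteristic polynomial: r^2 - 2r = r(r - 2), so the eigenvalues are 0, 2.
r=0: eigenvector (1, 1).
r=2: eigenvector (-2, -1).
P = [[1, -2], [1, -1]], D = diag(0, 2), P⁻¹ = [[-1, 2], [-1, 1]].
B³ = P·diag(0, 8)·P⁻¹ = [[16, -16], [8, -8]].
The requested entry is 16.

16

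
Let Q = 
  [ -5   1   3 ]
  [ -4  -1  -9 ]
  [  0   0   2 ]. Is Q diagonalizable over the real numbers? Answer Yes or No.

Characteristic polynomial: p(s) = s^3 + 4s^2 - 3s - 18 = (s - 2)(s + 3)^2.
s = -3 has algebraic multiplicity 2; rank(Q + 3I) = 2, so geometric multiplicity = 1.
Geometric multiplicity < algebraic multiplicity, so Q is not diagonalizable.

No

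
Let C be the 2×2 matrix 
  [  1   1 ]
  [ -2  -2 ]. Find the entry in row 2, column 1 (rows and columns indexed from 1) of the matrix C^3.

Characteristic polynomial: t^2 + t = t(t + 1), so the eigenvalues are -1, 0.
t=0: eigenvector (1, -1).
t=-1: eigenvector (-1, 2).
P = [[1, -1], [-1, 2]], D = diag(0, -1), P⁻¹ = [[2, 1], [1, 1]].
C³ = P·diag(0, -1)·P⁻¹ = [[1, 1], [-2, -2]].
The requested entry is -2.

-2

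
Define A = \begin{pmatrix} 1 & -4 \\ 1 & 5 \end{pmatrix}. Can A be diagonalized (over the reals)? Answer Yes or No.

Characteristic polynomial: p(μ) = μ^2 - 6μ + 9 = (μ - 3)^2.
μ = 3 has algebraic multiplicity 2; rank(A − 3I) = 1, so geometric multiplicity = 1.
Geometric multiplicity < algebraic multiplicity, so A is not diagonalizable.

No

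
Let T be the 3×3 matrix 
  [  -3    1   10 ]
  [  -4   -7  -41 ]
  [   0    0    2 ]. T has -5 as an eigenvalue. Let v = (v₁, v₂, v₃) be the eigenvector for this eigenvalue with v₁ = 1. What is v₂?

T + 5I = [[2, 1, 10], [-4, -2, -41], [0, 0, 7]].
Solving (T + 5I)v = 0 gives the eigenspace spanned by (1, -2, 0).
With v₁ = 1, v = (1, -2, 0), so v₂ = -2.

-2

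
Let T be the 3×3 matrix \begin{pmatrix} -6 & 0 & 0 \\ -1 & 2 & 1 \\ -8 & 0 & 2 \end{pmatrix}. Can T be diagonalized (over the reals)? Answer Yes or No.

No

Characteristic polynomial: p(λ) = λ^3 + 2λ^2 - 20λ + 24 = (λ - 2)^2(λ + 6).
λ = 2 has algebraic multiplicity 2; rank(T − 2I) = 2, so geometric multiplicity = 1.
Geometric multiplicity < algebraic multiplicity, so T is not diagonalizable.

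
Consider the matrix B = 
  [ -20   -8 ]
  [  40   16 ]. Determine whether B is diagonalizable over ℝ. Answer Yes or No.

Yes

Characteristic polynomial: p(λ) = λ^2 + 4λ = λ(λ + 4).
All 2 eigenvalues are distinct, so B is diagonalizable.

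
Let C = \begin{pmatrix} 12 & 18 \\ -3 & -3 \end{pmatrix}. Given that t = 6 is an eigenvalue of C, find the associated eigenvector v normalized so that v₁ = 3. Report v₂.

C − 6I = [[6, 18], [-3, -9]].
Solving (C − 6I)v = 0 gives the eigenspace spanned by (3, -1).
With v₁ = 3, v = (3, -1), so v₂ = -1.

-1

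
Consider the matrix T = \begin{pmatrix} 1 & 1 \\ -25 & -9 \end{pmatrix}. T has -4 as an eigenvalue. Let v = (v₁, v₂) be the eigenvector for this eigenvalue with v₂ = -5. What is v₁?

1

T + 4I = [[5, 1], [-25, -5]].
Solving (T + 4I)v = 0 gives the eigenspace spanned by (1, -5).
With v₂ = -5, v = (1, -5), so v₁ = 1.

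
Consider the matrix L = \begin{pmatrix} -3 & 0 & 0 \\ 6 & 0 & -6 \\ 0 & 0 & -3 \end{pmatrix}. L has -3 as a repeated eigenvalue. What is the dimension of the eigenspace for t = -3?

2

L + 3I = [[0, 0, 0], [6, 3, -6], [0, 0, 0]].
This matrix has rank 1, so its null space has dimension 3 − 1 = 2.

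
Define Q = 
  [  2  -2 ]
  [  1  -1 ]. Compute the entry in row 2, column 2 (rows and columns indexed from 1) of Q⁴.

Characteristic polynomial: r^2 - r = r(r - 1), so the eigenvalues are 0, 1.
r=1: eigenvector (2, 1).
r=0: eigenvector (1, 1).
P = [[2, 1], [1, 1]], D = diag(1, 0), P⁻¹ = [[1, -1], [-1, 2]].
Q⁴ = P·diag(1, 0)·P⁻¹ = [[2, -2], [1, -1]].
The requested entry is -1.

-1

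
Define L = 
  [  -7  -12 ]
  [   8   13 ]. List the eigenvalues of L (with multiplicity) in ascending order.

1, 5

Characteristic polynomial: p(μ) = μ^2 - 6μ + 5 = (μ - 5)(μ - 1).
Roots (with multiplicity): 1, 5.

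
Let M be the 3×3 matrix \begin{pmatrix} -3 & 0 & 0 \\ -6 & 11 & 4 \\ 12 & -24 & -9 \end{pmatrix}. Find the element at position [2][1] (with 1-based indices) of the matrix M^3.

-54

Characteristic polynomial: s^3 + s^2 - 9s - 9 = (s - 3)(s + 1)(s + 3), so the eigenvalues are -3, -1, 3.
s=-3: eigenvector (1, 1, -2).
s=3: eigenvector (0, 1, -2).
s=-1: eigenvector (0, -1, 3).
P = [[1, 0, 0], [1, 1, -1], [-2, -2, 3]], D = diag(-3, 3, -1), P⁻¹ = [[1, 0, 0], [-1, 3, 1], [0, 2, 1]].
M³ = P·diag(-27, 27, -1)·P⁻¹ = [[-27, 0, 0], [-54, 83, 28], [108, -168, -57]].
The requested entry is -54.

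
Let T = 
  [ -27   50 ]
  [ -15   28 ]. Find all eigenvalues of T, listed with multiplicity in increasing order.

Characteristic polynomial: p(r) = r^2 - r - 6 = (r - 3)(r + 2).
Roots (with multiplicity): -2, 3.

-2, 3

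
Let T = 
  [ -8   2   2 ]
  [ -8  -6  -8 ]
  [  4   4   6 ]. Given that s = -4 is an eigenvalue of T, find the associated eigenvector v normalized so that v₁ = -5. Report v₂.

T + 4I = [[-4, 2, 2], [-8, -2, -8], [4, 4, 10]].
Solving (T + 4I)v = 0 gives the eigenspace spanned by (-5, -20, 10).
With v₁ = -5, v = (-5, -20, 10), so v₂ = -20.

-20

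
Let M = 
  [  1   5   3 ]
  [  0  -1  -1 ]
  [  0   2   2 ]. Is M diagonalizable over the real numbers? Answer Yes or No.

No

Characteristic polynomial: p(r) = r^3 - 2r^2 + r = r(r - 1)^2.
r = 1 has algebraic multiplicity 2; rank(M − 1I) = 2, so geometric multiplicity = 1.
Geometric multiplicity < algebraic multiplicity, so M is not diagonalizable.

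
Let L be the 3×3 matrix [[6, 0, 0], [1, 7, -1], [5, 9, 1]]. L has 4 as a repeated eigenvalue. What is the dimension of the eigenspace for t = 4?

L − 4I = [[2, 0, 0], [1, 3, -1], [5, 9, -3]].
This matrix has rank 2, so its null space has dimension 3 − 2 = 1.

1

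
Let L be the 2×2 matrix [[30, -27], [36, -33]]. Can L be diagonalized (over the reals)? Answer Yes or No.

Characteristic polynomial: p(t) = t^2 + 3t - 18 = (t - 3)(t + 6).
All 2 eigenvalues are distinct, so L is diagonalizable.

Yes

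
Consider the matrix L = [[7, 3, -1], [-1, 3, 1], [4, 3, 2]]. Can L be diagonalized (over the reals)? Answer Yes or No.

Characteristic polynomial: p(λ) = λ^3 - 12λ^2 + 45λ - 54 = (λ - 6)(λ - 3)^2.
λ = 3 has algebraic multiplicity 2; rank(L − 3I) = 2, so geometric multiplicity = 1.
Geometric multiplicity < algebraic multiplicity, so L is not diagonalizable.

No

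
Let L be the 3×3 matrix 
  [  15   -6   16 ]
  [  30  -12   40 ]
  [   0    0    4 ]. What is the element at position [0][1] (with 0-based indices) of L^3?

Characteristic polynomial: r^3 - 7r^2 + 12r = r(r - 4)(r - 3), so the eigenvalues are 0, 3, 4.
r=3: eigenvector (1, 2, 0).
r=0: eigenvector (2, 5, 0).
r=4: eigenvector (4, 10, 1).
P = [[1, 2, 4], [2, 5, 10], [0, 0, 1]], D = diag(3, 0, 4), P⁻¹ = [[5, -2, 0], [-2, 1, -2], [0, 0, 1]].
L³ = P·diag(27, 0, 64)·P⁻¹ = [[135, -54, 256], [270, -108, 640], [0, 0, 64]].
The requested entry is -54.

-54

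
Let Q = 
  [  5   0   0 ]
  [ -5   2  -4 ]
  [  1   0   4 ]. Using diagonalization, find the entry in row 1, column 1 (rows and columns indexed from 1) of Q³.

125

Characteristic polynomial: t^3 - 11t^2 + 38t - 40 = (t - 5)(t - 4)(t - 2), so the eigenvalues are 2, 4, 5.
t=5: eigenvector (1, -3, 1).
t=2: eigenvector (0, 1, 0).
t=4: eigenvector (0, -2, 1).
P = [[1, 0, 0], [-3, 1, -2], [1, 0, 1]], D = diag(5, 2, 4), P⁻¹ = [[1, 0, 0], [1, 1, 2], [-1, 0, 1]].
Q³ = P·diag(125, 8, 64)·P⁻¹ = [[125, 0, 0], [-239, 8, -112], [61, 0, 64]].
The requested entry is 125.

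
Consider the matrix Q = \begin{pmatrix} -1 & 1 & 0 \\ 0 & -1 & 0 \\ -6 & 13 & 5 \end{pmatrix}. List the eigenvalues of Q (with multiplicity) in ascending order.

Characteristic polynomial: p(λ) = λ^3 - 3λ^2 - 9λ - 5 = (λ - 5)(λ + 1)^2.
Roots (with multiplicity): -1, -1, 5.

-1, -1, 5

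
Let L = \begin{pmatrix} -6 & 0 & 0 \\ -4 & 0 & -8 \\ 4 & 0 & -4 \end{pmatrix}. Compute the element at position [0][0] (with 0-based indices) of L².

Characteristic polynomial: t^3 + 10t^2 + 24t = t(t + 4)(t + 6), so the eigenvalues are -6, -4, 0.
t=-6: eigenvector (1, -2, -2).
t=0: eigenvector (0, 1, 0).
t=-4: eigenvector (0, 2, 1).
P = [[1, 0, 0], [-2, 1, 2], [-2, 0, 1]], D = diag(-6, 0, -4), P⁻¹ = [[1, 0, 0], [-2, 1, -2], [2, 0, 1]].
L² = P·diag(36, 0, 16)·P⁻¹ = [[36, 0, 0], [-8, 0, 32], [-40, 0, 16]].
The requested entry is 36.

36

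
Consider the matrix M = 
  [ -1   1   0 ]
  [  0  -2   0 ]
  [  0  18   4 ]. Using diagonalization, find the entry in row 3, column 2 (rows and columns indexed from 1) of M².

36

Characteristic polynomial: r^3 - r^2 - 10r - 8 = (r - 4)(r + 1)(r + 2), so the eigenvalues are -2, -1, 4.
r=-1: eigenvector (1, 0, 0).
r=4: eigenvector (0, 0, 1).
r=-2: eigenvector (1, -1, 3).
P = [[1, 0, 1], [0, 0, -1], [0, 1, 3]], D = diag(-1, 4, -2), P⁻¹ = [[1, 1, 0], [0, 3, 1], [0, -1, 0]].
M² = P·diag(1, 16, 4)·P⁻¹ = [[1, -3, 0], [0, 4, 0], [0, 36, 16]].
The requested entry is 36.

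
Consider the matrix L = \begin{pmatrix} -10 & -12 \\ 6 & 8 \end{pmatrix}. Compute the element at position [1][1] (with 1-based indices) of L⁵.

Characteristic polynomial: t^2 + 2t - 8 = (t - 2)(t + 4), so the eigenvalues are -4, 2.
t=2: eigenvector (1, -1).
t=-4: eigenvector (2, -1).
P = [[1, 2], [-1, -1]], D = diag(2, -4), P⁻¹ = [[-1, -2], [1, 1]].
L⁵ = P·diag(32, -1024)·P⁻¹ = [[-2080, -2112], [1056, 1088]].
The requested entry is -2080.

-2080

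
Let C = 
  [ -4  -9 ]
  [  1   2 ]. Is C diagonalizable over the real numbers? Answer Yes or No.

Characteristic polynomial: p(t) = t^2 + 2t + 1 = (t + 1)^2.
t = -1 has algebraic multiplicity 2; rank(C + 1I) = 1, so geometric multiplicity = 1.
Geometric multiplicity < algebraic multiplicity, so C is not diagonalizable.

No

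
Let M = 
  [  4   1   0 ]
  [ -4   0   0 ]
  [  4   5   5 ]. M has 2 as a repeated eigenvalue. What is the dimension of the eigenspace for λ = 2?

M − 2I = [[2, 1, 0], [-4, -2, 0], [4, 5, 3]].
This matrix has rank 2, so its null space has dimension 3 − 2 = 1.

1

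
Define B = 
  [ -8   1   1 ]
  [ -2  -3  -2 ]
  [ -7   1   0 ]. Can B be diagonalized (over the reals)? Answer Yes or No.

No

Characteristic polynomial: p(s) = s^3 + 11s^2 + 35s + 25 = (s + 1)(s + 5)^2.
s = -5 has algebraic multiplicity 2; rank(B + 5I) = 2, so geometric multiplicity = 1.
Geometric multiplicity < algebraic multiplicity, so B is not diagonalizable.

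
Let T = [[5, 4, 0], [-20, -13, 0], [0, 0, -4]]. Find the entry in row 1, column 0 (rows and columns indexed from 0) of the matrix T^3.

Characteristic polynomial: μ^3 + 12μ^2 + 47μ + 60 = (μ + 3)(μ + 4)(μ + 5), so the eigenvalues are -5, -4, -3.
μ=-3: eigenvector (1, -2, 0).
μ=-5: eigenvector (-2, 5, 0).
μ=-4: eigenvector (0, 0, 1).
P = [[1, -2, 0], [-2, 5, 0], [0, 0, 1]], D = diag(-3, -5, -4), P⁻¹ = [[5, 2, 0], [2, 1, 0], [0, 0, 1]].
T³ = P·diag(-27, -125, -64)·P⁻¹ = [[365, 196, 0], [-980, -517, 0], [0, 0, -64]].
The requested entry is -980.

-980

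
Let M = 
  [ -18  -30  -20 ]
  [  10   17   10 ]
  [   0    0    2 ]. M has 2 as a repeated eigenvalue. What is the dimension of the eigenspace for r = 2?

M − 2I = [[-20, -30, -20], [10, 15, 10], [0, 0, 0]].
This matrix has rank 1, so its null space has dimension 3 − 1 = 2.

2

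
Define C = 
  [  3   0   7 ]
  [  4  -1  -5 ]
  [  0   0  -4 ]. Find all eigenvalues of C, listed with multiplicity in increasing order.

-4, -1, 3

Characteristic polynomial: p(μ) = μ^3 + 2μ^2 - 11μ - 12 = (μ - 3)(μ + 1)(μ + 4).
Roots (with multiplicity): -4, -1, 3.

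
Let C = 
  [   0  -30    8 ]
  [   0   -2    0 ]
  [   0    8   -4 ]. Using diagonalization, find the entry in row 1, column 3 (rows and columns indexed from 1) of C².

Characteristic polynomial: t^3 + 6t^2 + 8t = t(t + 2)(t + 4), so the eigenvalues are -4, -2, 0.
t=0: eigenvector (1, 0, 0).
t=-2: eigenvector (-1, 1, 4).
t=-4: eigenvector (-2, 0, 1).
P = [[1, -1, -2], [0, 1, 0], [0, 4, 1]], D = diag(0, -2, -4), P⁻¹ = [[1, -7, 2], [0, 1, 0], [0, -4, 1]].
C² = P·diag(0, 4, 16)·P⁻¹ = [[0, 124, -32], [0, 4, 0], [0, -48, 16]].
The requested entry is -32.

-32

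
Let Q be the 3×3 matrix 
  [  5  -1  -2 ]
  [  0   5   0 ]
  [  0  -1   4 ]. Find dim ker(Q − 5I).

Q − 5I = [[0, -1, -2], [0, 0, 0], [0, -1, -1]].
This matrix has rank 2, so its null space has dimension 3 − 2 = 1.

1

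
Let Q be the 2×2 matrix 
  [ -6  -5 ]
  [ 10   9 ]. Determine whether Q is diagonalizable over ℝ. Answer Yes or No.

Yes

Characteristic polynomial: p(s) = s^2 - 3s - 4 = (s - 4)(s + 1).
All 2 eigenvalues are distinct, so Q is diagonalizable.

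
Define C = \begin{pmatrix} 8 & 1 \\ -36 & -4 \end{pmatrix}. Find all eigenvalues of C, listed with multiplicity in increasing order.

2, 2

Characteristic polynomial: p(r) = r^2 - 4r + 4 = (r - 2)^2.
Roots (with multiplicity): 2, 2.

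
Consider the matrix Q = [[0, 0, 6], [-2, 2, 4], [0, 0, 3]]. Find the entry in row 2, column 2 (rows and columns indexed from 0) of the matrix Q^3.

27

Characteristic polynomial: r^3 - 5r^2 + 6r = r(r - 3)(r - 2), so the eigenvalues are 0, 2, 3.
r=3: eigenvector (2, 0, 1).
r=2: eigenvector (0, 1, 0).
r=0: eigenvector (1, 1, 0).
P = [[2, 0, 1], [0, 1, 1], [1, 0, 0]], D = diag(3, 2, 0), P⁻¹ = [[0, 0, 1], [-1, 1, 2], [1, 0, -2]].
Q³ = P·diag(27, 8, 0)·P⁻¹ = [[0, 0, 54], [-8, 8, 16], [0, 0, 27]].
The requested entry is 27.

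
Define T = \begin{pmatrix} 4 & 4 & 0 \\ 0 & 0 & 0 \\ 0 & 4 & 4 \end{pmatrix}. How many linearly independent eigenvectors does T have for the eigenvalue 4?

2

T − 4I = [[0, 4, 0], [0, -4, 0], [0, 4, 0]].
This matrix has rank 1, so its null space has dimension 3 − 1 = 2.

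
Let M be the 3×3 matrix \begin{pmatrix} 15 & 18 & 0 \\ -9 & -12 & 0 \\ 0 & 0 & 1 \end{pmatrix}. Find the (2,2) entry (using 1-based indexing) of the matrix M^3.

Characteristic polynomial: r^3 - 4r^2 - 15r + 18 = (r - 6)(r - 1)(r + 3), so the eigenvalues are -3, 1, 6.
r=-3: eigenvector (1, -1, 0).
r=6: eigenvector (2, -1, 0).
r=1: eigenvector (0, 0, 1).
P = [[1, 2, 0], [-1, -1, 0], [0, 0, 1]], D = diag(-3, 6, 1), P⁻¹ = [[-1, -2, 0], [1, 1, 0], [0, 0, 1]].
M³ = P·diag(-27, 216, 1)·P⁻¹ = [[459, 486, 0], [-243, -270, 0], [0, 0, 1]].
The requested entry is -270.

-270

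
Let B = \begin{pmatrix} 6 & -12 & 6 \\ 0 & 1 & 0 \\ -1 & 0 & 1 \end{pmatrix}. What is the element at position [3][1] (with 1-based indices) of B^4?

-175

Characteristic polynomial: s^3 - 8s^2 + 19s - 12 = (s - 4)(s - 3)(s - 1), so the eigenvalues are 1, 3, 4.
s=3: eigenvector (-2, 0, 1).
s=1: eigenvector (0, 1, 2).
s=4: eigenvector (-3, 0, 1).
P = [[-2, 0, -3], [0, 1, 0], [1, 2, 1]], D = diag(3, 1, 4), P⁻¹ = [[1, -6, 3], [0, 1, 0], [-1, 4, -2]].
B⁴ = P·diag(81, 1, 256)·P⁻¹ = [[606, -2100, 1050], [0, 1, 0], [-175, 540, -269]].
The requested entry is -175.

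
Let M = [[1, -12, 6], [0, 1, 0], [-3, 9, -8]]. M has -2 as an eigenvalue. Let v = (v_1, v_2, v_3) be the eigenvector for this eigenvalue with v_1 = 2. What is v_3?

-1

M + 2I = [[3, -12, 6], [0, 3, 0], [-3, 9, -6]].
Solving (M + 2I)v = 0 gives the eigenspace spanned by (2, 0, -1).
With v_1 = 2, v = (2, 0, -1), so v_3 = -1.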